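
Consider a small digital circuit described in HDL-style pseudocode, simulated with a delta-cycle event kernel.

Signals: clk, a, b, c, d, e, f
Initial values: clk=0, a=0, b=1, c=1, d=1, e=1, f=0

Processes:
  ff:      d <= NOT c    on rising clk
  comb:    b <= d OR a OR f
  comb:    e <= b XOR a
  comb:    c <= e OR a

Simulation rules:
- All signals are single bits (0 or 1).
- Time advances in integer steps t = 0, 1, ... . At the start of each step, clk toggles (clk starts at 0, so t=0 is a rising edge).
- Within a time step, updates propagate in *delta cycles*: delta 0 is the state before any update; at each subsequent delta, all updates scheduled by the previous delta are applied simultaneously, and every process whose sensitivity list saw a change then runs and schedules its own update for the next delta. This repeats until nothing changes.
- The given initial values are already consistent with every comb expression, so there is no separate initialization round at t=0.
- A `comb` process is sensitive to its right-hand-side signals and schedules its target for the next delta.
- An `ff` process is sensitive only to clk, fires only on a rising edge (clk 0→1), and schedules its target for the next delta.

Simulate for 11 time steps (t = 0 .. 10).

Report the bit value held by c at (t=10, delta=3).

t=0 Δ0: clk=0 e=1 d=1 f=0 b=1 c=1 a=0
  Δ1: clk:0→1
  Δ2: d:1→0
  Δ3: b:1→0
  Δ4: e:1→0
  Δ5: c:1→0
  (5Δ to stable)
t=1 Δ0: clk=1 e=0 d=0 f=0 b=0 c=0 a=0
  Δ1: clk:1→0
  (1Δ to stable)
t=2 Δ0: clk=0 e=0 d=0 f=0 b=0 c=0 a=0
  Δ1: clk:0→1
  Δ2: d:0→1
  Δ3: b:0→1
  Δ4: e:0→1
  Δ5: c:0→1
  (5Δ to stable)
t=3 Δ0: clk=1 e=1 d=1 f=0 b=1 c=1 a=0
  Δ1: clk:1→0
  (1Δ to stable)
t=4 Δ0: clk=0 e=1 d=1 f=0 b=1 c=1 a=0
  Δ1: clk:0→1
  Δ2: d:1→0
  Δ3: b:1→0
  Δ4: e:1→0
  Δ5: c:1→0
  (5Δ to stable)
t=5 Δ0: clk=1 e=0 d=0 f=0 b=0 c=0 a=0
  Δ1: clk:1→0
  (1Δ to stable)
t=6 Δ0: clk=0 e=0 d=0 f=0 b=0 c=0 a=0
  Δ1: clk:0→1
  Δ2: d:0→1
  Δ3: b:0→1
  Δ4: e:0→1
  Δ5: c:0→1
  (5Δ to stable)
t=7 Δ0: clk=1 e=1 d=1 f=0 b=1 c=1 a=0
  Δ1: clk:1→0
  (1Δ to stable)
t=8 Δ0: clk=0 e=1 d=1 f=0 b=1 c=1 a=0
  Δ1: clk:0→1
  Δ2: d:1→0
  Δ3: b:1→0
  Δ4: e:1→0
  Δ5: c:1→0
  (5Δ to stable)
t=9 Δ0: clk=1 e=0 d=0 f=0 b=0 c=0 a=0
  Δ1: clk:1→0
  (1Δ to stable)
t=10 Δ0: clk=0 e=0 d=0 f=0 b=0 c=0 a=0
  Δ1: clk:0→1
  Δ2: d:0→1
  Δ3: b:0→1
  Δ4: e:0→1
  Δ5: c:0→1
  (5Δ to stable)

0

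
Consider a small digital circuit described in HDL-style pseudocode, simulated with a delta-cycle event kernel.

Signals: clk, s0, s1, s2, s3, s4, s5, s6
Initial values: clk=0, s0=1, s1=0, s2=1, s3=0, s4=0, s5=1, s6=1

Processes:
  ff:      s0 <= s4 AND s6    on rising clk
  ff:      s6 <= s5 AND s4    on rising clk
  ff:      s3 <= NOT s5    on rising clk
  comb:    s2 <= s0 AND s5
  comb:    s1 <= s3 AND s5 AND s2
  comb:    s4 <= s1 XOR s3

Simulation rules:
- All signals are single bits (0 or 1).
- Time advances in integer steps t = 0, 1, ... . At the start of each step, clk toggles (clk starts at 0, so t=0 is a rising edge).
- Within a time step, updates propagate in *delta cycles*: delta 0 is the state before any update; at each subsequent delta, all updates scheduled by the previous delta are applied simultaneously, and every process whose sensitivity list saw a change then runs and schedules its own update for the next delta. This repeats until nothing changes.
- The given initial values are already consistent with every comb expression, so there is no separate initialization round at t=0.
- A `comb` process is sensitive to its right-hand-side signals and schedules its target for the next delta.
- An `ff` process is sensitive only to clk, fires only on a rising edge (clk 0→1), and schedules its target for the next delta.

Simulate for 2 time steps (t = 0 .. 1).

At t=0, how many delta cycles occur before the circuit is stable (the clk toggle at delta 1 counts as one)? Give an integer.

3

[bits: s6,s1,s2,s4,clk,s3,s5,s0]
t=0: Δ0=10100011 Δ1=10101011 Δ2=00101010 Δ3=00001010 | 3Δ
t=1: Δ0=00001010 Δ1=00000010 | 1Δ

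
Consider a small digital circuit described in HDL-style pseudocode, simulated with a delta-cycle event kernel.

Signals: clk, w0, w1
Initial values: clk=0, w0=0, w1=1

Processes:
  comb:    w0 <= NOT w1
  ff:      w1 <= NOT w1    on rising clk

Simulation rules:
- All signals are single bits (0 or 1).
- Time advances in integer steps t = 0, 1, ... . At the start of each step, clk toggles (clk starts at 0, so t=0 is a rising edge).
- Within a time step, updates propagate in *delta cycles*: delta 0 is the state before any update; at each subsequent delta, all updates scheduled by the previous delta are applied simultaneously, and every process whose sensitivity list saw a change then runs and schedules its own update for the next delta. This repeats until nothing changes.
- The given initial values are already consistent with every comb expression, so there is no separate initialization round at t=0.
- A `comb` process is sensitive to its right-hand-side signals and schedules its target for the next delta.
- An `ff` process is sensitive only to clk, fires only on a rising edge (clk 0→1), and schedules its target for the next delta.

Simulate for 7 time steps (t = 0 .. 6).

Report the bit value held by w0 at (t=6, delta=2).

1

[bits: w1,w0,clk]
t=0: Δ0=100 Δ1=101 Δ2=001 Δ3=011 | 3Δ
t=1: Δ0=011 Δ1=010 | 1Δ
t=2: Δ0=010 Δ1=011 Δ2=111 Δ3=101 | 3Δ
t=3: Δ0=101 Δ1=100 | 1Δ
t=4: Δ0=100 Δ1=101 Δ2=001 Δ3=011 | 3Δ
t=5: Δ0=011 Δ1=010 | 1Δ
t=6: Δ0=010 Δ1=011 Δ2=111 Δ3=101 | 3Δ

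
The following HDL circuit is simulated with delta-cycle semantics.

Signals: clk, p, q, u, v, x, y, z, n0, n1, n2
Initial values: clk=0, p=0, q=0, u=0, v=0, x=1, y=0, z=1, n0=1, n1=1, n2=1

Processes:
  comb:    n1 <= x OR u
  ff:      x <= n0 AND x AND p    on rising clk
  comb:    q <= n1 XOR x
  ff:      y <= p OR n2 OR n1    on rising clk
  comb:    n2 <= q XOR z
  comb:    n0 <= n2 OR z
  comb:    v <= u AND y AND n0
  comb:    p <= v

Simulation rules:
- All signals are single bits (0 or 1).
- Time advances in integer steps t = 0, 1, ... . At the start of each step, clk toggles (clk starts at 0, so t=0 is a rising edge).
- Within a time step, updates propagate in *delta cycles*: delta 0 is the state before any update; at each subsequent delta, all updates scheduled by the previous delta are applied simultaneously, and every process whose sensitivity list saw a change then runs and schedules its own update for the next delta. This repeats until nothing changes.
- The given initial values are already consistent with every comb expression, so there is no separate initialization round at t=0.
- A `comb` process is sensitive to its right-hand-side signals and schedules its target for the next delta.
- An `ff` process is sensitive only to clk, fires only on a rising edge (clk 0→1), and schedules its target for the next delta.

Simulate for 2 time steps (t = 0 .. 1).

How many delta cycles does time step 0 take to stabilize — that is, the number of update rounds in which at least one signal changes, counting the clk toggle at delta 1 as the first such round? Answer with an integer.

5

t0.Δ0 q=0 p=0 y=0 x=1 n0=1 n1=1 n2=1 v=0 u=0 clk=0 z=1
t0.Δ1 q=0 p=0 y=0 x=1 n0=1 n1=1 n2=1 v=0 u=0 clk=1 z=1
t0.Δ2 q=0 p=0 y=1 x=0 n0=1 n1=1 n2=1 v=0 u=0 clk=1 z=1
t0.Δ3 q=1 p=0 y=1 x=0 n0=1 n1=0 n2=1 v=0 u=0 clk=1 z=1
t0.Δ4 q=0 p=0 y=1 x=0 n0=1 n1=0 n2=0 v=0 u=0 clk=1 z=1
t0.Δ5 q=0 p=0 y=1 x=0 n0=1 n1=0 n2=1 v=0 u=0 clk=1 z=1
t1.Δ0 q=0 p=0 y=1 x=0 n0=1 n1=0 n2=1 v=0 u=0 clk=1 z=1
t1.Δ1 q=0 p=0 y=1 x=0 n0=1 n1=0 n2=1 v=0 u=0 clk=0 z=1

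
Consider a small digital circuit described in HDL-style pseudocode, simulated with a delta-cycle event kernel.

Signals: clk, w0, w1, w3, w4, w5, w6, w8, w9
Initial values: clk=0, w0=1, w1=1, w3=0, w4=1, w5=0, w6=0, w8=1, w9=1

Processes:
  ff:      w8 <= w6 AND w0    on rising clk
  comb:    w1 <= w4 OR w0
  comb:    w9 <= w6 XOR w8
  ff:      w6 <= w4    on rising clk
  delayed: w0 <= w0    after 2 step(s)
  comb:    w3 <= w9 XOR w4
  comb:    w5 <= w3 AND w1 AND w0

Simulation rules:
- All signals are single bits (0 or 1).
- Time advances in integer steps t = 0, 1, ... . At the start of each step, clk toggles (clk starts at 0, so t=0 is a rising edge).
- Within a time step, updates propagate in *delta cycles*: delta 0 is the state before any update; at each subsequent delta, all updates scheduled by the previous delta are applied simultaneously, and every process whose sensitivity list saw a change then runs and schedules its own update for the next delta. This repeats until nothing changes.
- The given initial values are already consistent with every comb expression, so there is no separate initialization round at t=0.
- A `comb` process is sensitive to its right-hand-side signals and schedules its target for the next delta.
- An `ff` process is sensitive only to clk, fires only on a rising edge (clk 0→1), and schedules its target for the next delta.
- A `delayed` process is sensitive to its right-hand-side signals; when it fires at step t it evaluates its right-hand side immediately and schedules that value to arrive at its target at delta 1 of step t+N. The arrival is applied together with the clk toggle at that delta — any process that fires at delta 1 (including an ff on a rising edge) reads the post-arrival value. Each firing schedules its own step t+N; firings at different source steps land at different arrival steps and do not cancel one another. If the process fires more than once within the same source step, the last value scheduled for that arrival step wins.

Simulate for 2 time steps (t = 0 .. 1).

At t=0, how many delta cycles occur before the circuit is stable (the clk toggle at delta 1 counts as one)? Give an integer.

t=0 Δ0: w0=1 w3=0 w6=0 w8=1 w5=0 w9=1 w4=1 clk=0 w1=1
  Δ1: clk:0→1
  Δ2: w6:0→1, w8:1→0
  (2Δ to stable)
t=1 Δ0: w0=1 w3=0 w6=1 w8=0 w5=0 w9=1 w4=1 clk=1 w1=1
  Δ1: clk:1→0
  (1Δ to stable)

2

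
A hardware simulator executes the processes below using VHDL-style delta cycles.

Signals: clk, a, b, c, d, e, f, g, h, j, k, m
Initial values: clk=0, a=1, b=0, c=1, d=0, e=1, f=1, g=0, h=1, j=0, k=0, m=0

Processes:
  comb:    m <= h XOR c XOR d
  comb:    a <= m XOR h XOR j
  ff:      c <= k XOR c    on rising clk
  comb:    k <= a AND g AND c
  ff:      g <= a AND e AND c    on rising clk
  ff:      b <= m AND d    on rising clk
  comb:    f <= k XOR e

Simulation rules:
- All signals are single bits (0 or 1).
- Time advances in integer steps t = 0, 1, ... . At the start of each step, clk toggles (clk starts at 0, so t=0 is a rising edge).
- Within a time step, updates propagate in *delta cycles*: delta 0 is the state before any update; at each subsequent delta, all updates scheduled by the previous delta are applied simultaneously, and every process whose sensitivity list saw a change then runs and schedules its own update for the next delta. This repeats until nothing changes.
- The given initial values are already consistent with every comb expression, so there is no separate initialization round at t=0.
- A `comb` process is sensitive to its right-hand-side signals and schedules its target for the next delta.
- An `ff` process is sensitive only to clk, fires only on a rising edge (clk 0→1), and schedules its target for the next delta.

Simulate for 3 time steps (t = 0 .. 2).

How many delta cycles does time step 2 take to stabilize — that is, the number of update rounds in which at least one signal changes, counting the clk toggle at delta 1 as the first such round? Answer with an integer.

4

t=0 Δ0: f=1 c=1 h=1 clk=0 b=0 d=0 k=0 m=0 j=0 g=0 e=1 a=1
  Δ1: clk:0→1
  Δ2: g:0→1
  Δ3: k:0→1
  Δ4: f:1→0
  (4Δ to stable)
t=1 Δ0: f=0 c=1 h=1 clk=1 b=0 d=0 k=1 m=0 j=0 g=1 e=1 a=1
  Δ1: clk:1→0
  (1Δ to stable)
t=2 Δ0: f=0 c=1 h=1 clk=0 b=0 d=0 k=1 m=0 j=0 g=1 e=1 a=1
  Δ1: clk:0→1
  Δ2: c:1→0
  Δ3: k:1→0, m:0→1
  Δ4: f:0→1, a:1→0
  (4Δ to stable)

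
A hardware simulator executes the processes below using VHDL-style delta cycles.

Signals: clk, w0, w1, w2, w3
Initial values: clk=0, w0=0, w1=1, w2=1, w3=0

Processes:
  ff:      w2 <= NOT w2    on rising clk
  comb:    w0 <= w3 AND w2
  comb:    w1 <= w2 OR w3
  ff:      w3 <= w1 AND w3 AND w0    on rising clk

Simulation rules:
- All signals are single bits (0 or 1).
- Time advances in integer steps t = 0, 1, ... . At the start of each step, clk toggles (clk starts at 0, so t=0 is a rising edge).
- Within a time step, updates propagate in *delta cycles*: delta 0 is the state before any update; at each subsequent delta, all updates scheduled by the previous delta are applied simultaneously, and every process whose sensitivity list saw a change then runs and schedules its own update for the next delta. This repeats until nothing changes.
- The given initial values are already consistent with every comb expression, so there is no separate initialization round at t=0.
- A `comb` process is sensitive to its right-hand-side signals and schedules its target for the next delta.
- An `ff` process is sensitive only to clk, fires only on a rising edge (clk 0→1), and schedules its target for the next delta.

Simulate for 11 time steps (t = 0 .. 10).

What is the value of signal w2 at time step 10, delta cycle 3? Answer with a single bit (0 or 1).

[bits: clk,w2,w0,w1,w3]
t=0: Δ0=01010 Δ1=11010 Δ2=10010 Δ3=10000 | 3Δ
t=1: Δ0=10000 Δ1=00000 | 1Δ
t=2: Δ0=00000 Δ1=10000 Δ2=11000 Δ3=11010 | 3Δ
t=3: Δ0=11010 Δ1=01010 | 1Δ
t=4: Δ0=01010 Δ1=11010 Δ2=10010 Δ3=10000 | 3Δ
t=5: Δ0=10000 Δ1=00000 | 1Δ
t=6: Δ0=00000 Δ1=10000 Δ2=11000 Δ3=11010 | 3Δ
t=7: Δ0=11010 Δ1=01010 | 1Δ
t=8: Δ0=01010 Δ1=11010 Δ2=10010 Δ3=10000 | 3Δ
t=9: Δ0=10000 Δ1=00000 | 1Δ
t=10: Δ0=00000 Δ1=10000 Δ2=11000 Δ3=11010 | 3Δ

1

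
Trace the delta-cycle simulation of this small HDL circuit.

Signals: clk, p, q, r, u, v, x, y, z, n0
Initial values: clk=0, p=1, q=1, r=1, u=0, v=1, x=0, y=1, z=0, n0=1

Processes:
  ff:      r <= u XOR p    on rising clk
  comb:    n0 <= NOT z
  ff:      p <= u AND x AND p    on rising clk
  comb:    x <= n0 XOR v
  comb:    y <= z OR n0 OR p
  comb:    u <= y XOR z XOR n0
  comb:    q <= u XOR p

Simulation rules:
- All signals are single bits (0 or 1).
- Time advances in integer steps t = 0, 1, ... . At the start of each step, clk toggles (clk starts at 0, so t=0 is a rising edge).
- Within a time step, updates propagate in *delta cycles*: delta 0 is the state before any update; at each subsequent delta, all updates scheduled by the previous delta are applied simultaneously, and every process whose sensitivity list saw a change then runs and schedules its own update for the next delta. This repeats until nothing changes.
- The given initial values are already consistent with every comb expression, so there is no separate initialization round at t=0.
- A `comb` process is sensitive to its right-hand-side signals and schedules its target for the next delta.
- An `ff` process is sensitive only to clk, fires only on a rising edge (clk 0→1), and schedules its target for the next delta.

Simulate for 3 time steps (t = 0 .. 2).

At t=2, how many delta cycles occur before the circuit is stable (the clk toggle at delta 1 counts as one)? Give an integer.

t=0 Δ0: z=0 q=1 r=1 y=1 clk=0 n0=1 u=0 v=1 p=1 x=0
  Δ1: clk:0→1
  Δ2: p:1→0
  Δ3: q:1→0
  (3Δ to stable)
t=1 Δ0: z=0 q=0 r=1 y=1 clk=1 n0=1 u=0 v=1 p=0 x=0
  Δ1: clk:1→0
  (1Δ to stable)
t=2 Δ0: z=0 q=0 r=1 y=1 clk=0 n0=1 u=0 v=1 p=0 x=0
  Δ1: clk:0→1
  Δ2: r:1→0
  (2Δ to stable)

2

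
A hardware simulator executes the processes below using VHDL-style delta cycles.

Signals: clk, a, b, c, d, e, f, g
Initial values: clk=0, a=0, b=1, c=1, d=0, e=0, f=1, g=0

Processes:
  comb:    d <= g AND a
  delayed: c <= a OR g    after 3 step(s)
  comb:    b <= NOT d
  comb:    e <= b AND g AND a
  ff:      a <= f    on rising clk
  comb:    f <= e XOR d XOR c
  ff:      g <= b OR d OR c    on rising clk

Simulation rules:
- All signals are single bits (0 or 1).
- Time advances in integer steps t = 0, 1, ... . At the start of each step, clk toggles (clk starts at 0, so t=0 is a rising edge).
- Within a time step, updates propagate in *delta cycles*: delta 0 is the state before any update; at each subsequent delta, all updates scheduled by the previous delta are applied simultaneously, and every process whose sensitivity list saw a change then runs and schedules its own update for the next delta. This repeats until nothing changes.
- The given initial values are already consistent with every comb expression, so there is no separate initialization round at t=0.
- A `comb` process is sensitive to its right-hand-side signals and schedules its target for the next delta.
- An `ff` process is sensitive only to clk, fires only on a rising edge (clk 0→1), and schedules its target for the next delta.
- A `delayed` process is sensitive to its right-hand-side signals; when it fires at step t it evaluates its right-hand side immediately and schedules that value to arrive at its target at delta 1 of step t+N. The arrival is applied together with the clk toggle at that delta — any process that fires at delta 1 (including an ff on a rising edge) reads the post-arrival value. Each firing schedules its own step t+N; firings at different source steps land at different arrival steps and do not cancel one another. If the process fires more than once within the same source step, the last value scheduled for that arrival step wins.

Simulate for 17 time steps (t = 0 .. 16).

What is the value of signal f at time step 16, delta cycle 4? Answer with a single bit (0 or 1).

t0.Δ0 f=1 a=0 d=0 c=1 clk=0 b=1 e=0 g=0
t0.Δ1 f=1 a=0 d=0 c=1 clk=1 b=1 e=0 g=0
t0.Δ2 f=1 a=1 d=0 c=1 clk=1 b=1 e=0 g=1
t0.Δ3 f=1 a=1 d=1 c=1 clk=1 b=1 e=1 g=1
t0.Δ4 f=1 a=1 d=1 c=1 clk=1 b=0 e=1 g=1
t0.Δ5 f=1 a=1 d=1 c=1 clk=1 b=0 e=0 g=1
t0.Δ6 f=0 a=1 d=1 c=1 clk=1 b=0 e=0 g=1
t1.Δ0 f=0 a=1 d=1 c=1 clk=1 b=0 e=0 g=1
t1.Δ1 f=0 a=1 d=1 c=1 clk=0 b=0 e=0 g=1
t2.Δ0 f=0 a=1 d=1 c=1 clk=0 b=0 e=0 g=1
t2.Δ1 f=0 a=1 d=1 c=1 clk=1 b=0 e=0 g=1
t2.Δ2 f=0 a=0 d=1 c=1 clk=1 b=0 e=0 g=1
t2.Δ3 f=0 a=0 d=0 c=1 clk=1 b=0 e=0 g=1
t2.Δ4 f=1 a=0 d=0 c=1 clk=1 b=1 e=0 g=1
t3.Δ0 f=1 a=0 d=0 c=1 clk=1 b=1 e=0 g=1
t3.Δ1 f=1 a=0 d=0 c=1 clk=0 b=1 e=0 g=1
t4.Δ0 f=1 a=0 d=0 c=1 clk=0 b=1 e=0 g=1
t4.Δ1 f=1 a=0 d=0 c=1 clk=1 b=1 e=0 g=1
t4.Δ2 f=1 a=1 d=0 c=1 clk=1 b=1 e=0 g=1
t4.Δ3 f=1 a=1 d=1 c=1 clk=1 b=1 e=1 g=1
t4.Δ4 f=1 a=1 d=1 c=1 clk=1 b=0 e=1 g=1
t4.Δ5 f=1 a=1 d=1 c=1 clk=1 b=0 e=0 g=1
t4.Δ6 f=0 a=1 d=1 c=1 clk=1 b=0 e=0 g=1
t5.Δ0 f=0 a=1 d=1 c=1 clk=1 b=0 e=0 g=1
t5.Δ1 f=0 a=1 d=1 c=1 clk=0 b=0 e=0 g=1
t6.Δ0 f=0 a=1 d=1 c=1 clk=0 b=0 e=0 g=1
t6.Δ1 f=0 a=1 d=1 c=1 clk=1 b=0 e=0 g=1
t6.Δ2 f=0 a=0 d=1 c=1 clk=1 b=0 e=0 g=1
t6.Δ3 f=0 a=0 d=0 c=1 clk=1 b=0 e=0 g=1
t6.Δ4 f=1 a=0 d=0 c=1 clk=1 b=1 e=0 g=1
t7.Δ0 f=1 a=0 d=0 c=1 clk=1 b=1 e=0 g=1
t7.Δ1 f=1 a=0 d=0 c=1 clk=0 b=1 e=0 g=1
t8.Δ0 f=1 a=0 d=0 c=1 clk=0 b=1 e=0 g=1
t8.Δ1 f=1 a=0 d=0 c=1 clk=1 b=1 e=0 g=1
t8.Δ2 f=1 a=1 d=0 c=1 clk=1 b=1 e=0 g=1
t8.Δ3 f=1 a=1 d=1 c=1 clk=1 b=1 e=1 g=1
t8.Δ4 f=1 a=1 d=1 c=1 clk=1 b=0 e=1 g=1
t8.Δ5 f=1 a=1 d=1 c=1 clk=1 b=0 e=0 g=1
t8.Δ6 f=0 a=1 d=1 c=1 clk=1 b=0 e=0 g=1
t9.Δ0 f=0 a=1 d=1 c=1 clk=1 b=0 e=0 g=1
t9.Δ1 f=0 a=1 d=1 c=1 clk=0 b=0 e=0 g=1
t10.Δ0 f=0 a=1 d=1 c=1 clk=0 b=0 e=0 g=1
t10.Δ1 f=0 a=1 d=1 c=1 clk=1 b=0 e=0 g=1
t10.Δ2 f=0 a=0 d=1 c=1 clk=1 b=0 e=0 g=1
t10.Δ3 f=0 a=0 d=0 c=1 clk=1 b=0 e=0 g=1
t10.Δ4 f=1 a=0 d=0 c=1 clk=1 b=1 e=0 g=1
t11.Δ0 f=1 a=0 d=0 c=1 clk=1 b=1 e=0 g=1
t11.Δ1 f=1 a=0 d=0 c=1 clk=0 b=1 e=0 g=1
t12.Δ0 f=1 a=0 d=0 c=1 clk=0 b=1 e=0 g=1
t12.Δ1 f=1 a=0 d=0 c=1 clk=1 b=1 e=0 g=1
t12.Δ2 f=1 a=1 d=0 c=1 clk=1 b=1 e=0 g=1
t12.Δ3 f=1 a=1 d=1 c=1 clk=1 b=1 e=1 g=1
t12.Δ4 f=1 a=1 d=1 c=1 clk=1 b=0 e=1 g=1
t12.Δ5 f=1 a=1 d=1 c=1 clk=1 b=0 e=0 g=1
t12.Δ6 f=0 a=1 d=1 c=1 clk=1 b=0 e=0 g=1
t13.Δ0 f=0 a=1 d=1 c=1 clk=1 b=0 e=0 g=1
t13.Δ1 f=0 a=1 d=1 c=1 clk=0 b=0 e=0 g=1
t14.Δ0 f=0 a=1 d=1 c=1 clk=0 b=0 e=0 g=1
t14.Δ1 f=0 a=1 d=1 c=1 clk=1 b=0 e=0 g=1
t14.Δ2 f=0 a=0 d=1 c=1 clk=1 b=0 e=0 g=1
t14.Δ3 f=0 a=0 d=0 c=1 clk=1 b=0 e=0 g=1
t14.Δ4 f=1 a=0 d=0 c=1 clk=1 b=1 e=0 g=1
t15.Δ0 f=1 a=0 d=0 c=1 clk=1 b=1 e=0 g=1
t15.Δ1 f=1 a=0 d=0 c=1 clk=0 b=1 e=0 g=1
t16.Δ0 f=1 a=0 d=0 c=1 clk=0 b=1 e=0 g=1
t16.Δ1 f=1 a=0 d=0 c=1 clk=1 b=1 e=0 g=1
t16.Δ2 f=1 a=1 d=0 c=1 clk=1 b=1 e=0 g=1
t16.Δ3 f=1 a=1 d=1 c=1 clk=1 b=1 e=1 g=1
t16.Δ4 f=1 a=1 d=1 c=1 clk=1 b=0 e=1 g=1
t16.Δ5 f=1 a=1 d=1 c=1 clk=1 b=0 e=0 g=1
t16.Δ6 f=0 a=1 d=1 c=1 clk=1 b=0 e=0 g=1

1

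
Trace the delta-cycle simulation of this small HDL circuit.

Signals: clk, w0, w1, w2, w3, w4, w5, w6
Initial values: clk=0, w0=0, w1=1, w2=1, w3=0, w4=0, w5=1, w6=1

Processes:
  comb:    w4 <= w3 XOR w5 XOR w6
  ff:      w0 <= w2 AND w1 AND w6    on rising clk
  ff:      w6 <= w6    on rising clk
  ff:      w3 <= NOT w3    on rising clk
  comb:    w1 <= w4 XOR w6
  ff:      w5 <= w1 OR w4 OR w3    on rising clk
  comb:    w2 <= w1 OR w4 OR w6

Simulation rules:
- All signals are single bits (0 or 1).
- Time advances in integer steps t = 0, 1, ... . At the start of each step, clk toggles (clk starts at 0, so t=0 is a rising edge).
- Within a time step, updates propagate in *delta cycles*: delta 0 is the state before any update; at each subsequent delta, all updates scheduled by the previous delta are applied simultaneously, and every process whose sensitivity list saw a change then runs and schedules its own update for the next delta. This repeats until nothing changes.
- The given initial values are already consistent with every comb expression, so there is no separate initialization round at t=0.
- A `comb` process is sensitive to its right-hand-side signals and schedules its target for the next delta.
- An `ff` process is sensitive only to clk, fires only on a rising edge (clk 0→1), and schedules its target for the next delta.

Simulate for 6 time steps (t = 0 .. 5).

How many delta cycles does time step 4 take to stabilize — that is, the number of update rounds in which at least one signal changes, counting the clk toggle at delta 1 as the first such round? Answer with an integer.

4

t=0 Δ0: w2=1 clk=0 w3=0 w1=1 w4=0 w5=1 w0=0 w6=1
  Δ1: clk:0→1
  Δ2: w3:0→1, w0:0→1
  Δ3: w4:0→1
  Δ4: w1:1→0
  (4Δ to stable)
t=1 Δ0: w2=1 clk=1 w3=1 w1=0 w4=1 w5=1 w0=1 w6=1
  Δ1: clk:1→0
  (1Δ to stable)
t=2 Δ0: w2=1 clk=0 w3=1 w1=0 w4=1 w5=1 w0=1 w6=1
  Δ1: clk:0→1
  Δ2: w3:1→0, w0:1→0
  Δ3: w4:1→0
  Δ4: w1:0→1
  (4Δ to stable)
t=3 Δ0: w2=1 clk=1 w3=0 w1=1 w4=0 w5=1 w0=0 w6=1
  Δ1: clk:1→0
  (1Δ to stable)
t=4 Δ0: w2=1 clk=0 w3=0 w1=1 w4=0 w5=1 w0=0 w6=1
  Δ1: clk:0→1
  Δ2: w3:0→1, w0:0→1
  Δ3: w4:0→1
  Δ4: w1:1→0
  (4Δ to stable)
t=5 Δ0: w2=1 clk=1 w3=1 w1=0 w4=1 w5=1 w0=1 w6=1
  Δ1: clk:1→0
  (1Δ to stable)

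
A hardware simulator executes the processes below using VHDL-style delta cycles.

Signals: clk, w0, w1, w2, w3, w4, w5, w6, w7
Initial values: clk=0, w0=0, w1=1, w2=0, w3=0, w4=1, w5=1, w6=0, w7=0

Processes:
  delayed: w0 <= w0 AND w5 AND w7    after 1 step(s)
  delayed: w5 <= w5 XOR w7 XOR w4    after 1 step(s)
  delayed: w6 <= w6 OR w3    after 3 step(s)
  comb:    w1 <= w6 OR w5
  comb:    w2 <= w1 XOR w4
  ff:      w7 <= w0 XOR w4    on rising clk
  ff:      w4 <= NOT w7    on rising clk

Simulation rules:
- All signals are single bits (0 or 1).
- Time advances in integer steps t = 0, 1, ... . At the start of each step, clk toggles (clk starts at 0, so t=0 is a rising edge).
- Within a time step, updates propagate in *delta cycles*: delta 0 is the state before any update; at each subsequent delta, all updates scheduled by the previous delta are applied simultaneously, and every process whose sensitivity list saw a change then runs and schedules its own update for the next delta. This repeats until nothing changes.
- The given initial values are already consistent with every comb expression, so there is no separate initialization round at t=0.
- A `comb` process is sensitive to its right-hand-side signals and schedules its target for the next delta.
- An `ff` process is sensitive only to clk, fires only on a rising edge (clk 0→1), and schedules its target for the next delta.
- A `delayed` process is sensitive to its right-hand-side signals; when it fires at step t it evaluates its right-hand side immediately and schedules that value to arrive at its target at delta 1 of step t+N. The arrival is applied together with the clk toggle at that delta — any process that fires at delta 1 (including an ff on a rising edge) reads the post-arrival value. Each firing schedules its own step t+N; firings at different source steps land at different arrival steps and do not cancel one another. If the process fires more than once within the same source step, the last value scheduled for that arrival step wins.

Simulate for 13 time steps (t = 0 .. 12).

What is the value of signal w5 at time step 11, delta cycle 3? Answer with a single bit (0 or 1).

t0.Δ0 w3=0 w5=1 w7=0 w1=1 w4=1 w2=0 clk=0 w6=0 w0=0
t0.Δ1 w3=0 w5=1 w7=0 w1=1 w4=1 w2=0 clk=1 w6=0 w0=0
t0.Δ2 w3=0 w5=1 w7=1 w1=1 w4=1 w2=0 clk=1 w6=0 w0=0
t1.Δ0 w3=0 w5=1 w7=1 w1=1 w4=1 w2=0 clk=1 w6=0 w0=0
t1.Δ1 w3=0 w5=1 w7=1 w1=1 w4=1 w2=0 clk=0 w6=0 w0=0
t2.Δ0 w3=0 w5=1 w7=1 w1=1 w4=1 w2=0 clk=0 w6=0 w0=0
t2.Δ1 w3=0 w5=1 w7=1 w1=1 w4=1 w2=0 clk=1 w6=0 w0=0
t2.Δ2 w3=0 w5=1 w7=1 w1=1 w4=0 w2=0 clk=1 w6=0 w0=0
t2.Δ3 w3=0 w5=1 w7=1 w1=1 w4=0 w2=1 clk=1 w6=0 w0=0
t3.Δ0 w3=0 w5=1 w7=1 w1=1 w4=0 w2=1 clk=1 w6=0 w0=0
t3.Δ1 w3=0 w5=0 w7=1 w1=1 w4=0 w2=1 clk=0 w6=0 w0=0
t3.Δ2 w3=0 w5=0 w7=1 w1=0 w4=0 w2=1 clk=0 w6=0 w0=0
t3.Δ3 w3=0 w5=0 w7=1 w1=0 w4=0 w2=0 clk=0 w6=0 w0=0
t4.Δ0 w3=0 w5=0 w7=1 w1=0 w4=0 w2=0 clk=0 w6=0 w0=0
t4.Δ1 w3=0 w5=1 w7=1 w1=0 w4=0 w2=0 clk=1 w6=0 w0=0
t4.Δ2 w3=0 w5=1 w7=0 w1=1 w4=0 w2=0 clk=1 w6=0 w0=0
t4.Δ3 w3=0 w5=1 w7=0 w1=1 w4=0 w2=1 clk=1 w6=0 w0=0
t5.Δ0 w3=0 w5=1 w7=0 w1=1 w4=0 w2=1 clk=1 w6=0 w0=0
t5.Δ1 w3=0 w5=1 w7=0 w1=1 w4=0 w2=1 clk=0 w6=0 w0=0
t6.Δ0 w3=0 w5=1 w7=0 w1=1 w4=0 w2=1 clk=0 w6=0 w0=0
t6.Δ1 w3=0 w5=1 w7=0 w1=1 w4=0 w2=1 clk=1 w6=0 w0=0
t6.Δ2 w3=0 w5=1 w7=0 w1=1 w4=1 w2=1 clk=1 w6=0 w0=0
t6.Δ3 w3=0 w5=1 w7=0 w1=1 w4=1 w2=0 clk=1 w6=0 w0=0
t7.Δ0 w3=0 w5=1 w7=0 w1=1 w4=1 w2=0 clk=1 w6=0 w0=0
t7.Δ1 w3=0 w5=0 w7=0 w1=1 w4=1 w2=0 clk=0 w6=0 w0=0
t7.Δ2 w3=0 w5=0 w7=0 w1=0 w4=1 w2=0 clk=0 w6=0 w0=0
t7.Δ3 w3=0 w5=0 w7=0 w1=0 w4=1 w2=1 clk=0 w6=0 w0=0
t8.Δ0 w3=0 w5=0 w7=0 w1=0 w4=1 w2=1 clk=0 w6=0 w0=0
t8.Δ1 w3=0 w5=1 w7=0 w1=0 w4=1 w2=1 clk=1 w6=0 w0=0
t8.Δ2 w3=0 w5=1 w7=1 w1=1 w4=1 w2=1 clk=1 w6=0 w0=0
t8.Δ3 w3=0 w5=1 w7=1 w1=1 w4=1 w2=0 clk=1 w6=0 w0=0
t9.Δ0 w3=0 w5=1 w7=1 w1=1 w4=1 w2=0 clk=1 w6=0 w0=0
t9.Δ1 w3=0 w5=1 w7=1 w1=1 w4=1 w2=0 clk=0 w6=0 w0=0
t10.Δ0 w3=0 w5=1 w7=1 w1=1 w4=1 w2=0 clk=0 w6=0 w0=0
t10.Δ1 w3=0 w5=1 w7=1 w1=1 w4=1 w2=0 clk=1 w6=0 w0=0
t10.Δ2 w3=0 w5=1 w7=1 w1=1 w4=0 w2=0 clk=1 w6=0 w0=0
t10.Δ3 w3=0 w5=1 w7=1 w1=1 w4=0 w2=1 clk=1 w6=0 w0=0
t11.Δ0 w3=0 w5=1 w7=1 w1=1 w4=0 w2=1 clk=1 w6=0 w0=0
t11.Δ1 w3=0 w5=0 w7=1 w1=1 w4=0 w2=1 clk=0 w6=0 w0=0
t11.Δ2 w3=0 w5=0 w7=1 w1=0 w4=0 w2=1 clk=0 w6=0 w0=0
t11.Δ3 w3=0 w5=0 w7=1 w1=0 w4=0 w2=0 clk=0 w6=0 w0=0
t12.Δ0 w3=0 w5=0 w7=1 w1=0 w4=0 w2=0 clk=0 w6=0 w0=0
t12.Δ1 w3=0 w5=1 w7=1 w1=0 w4=0 w2=0 clk=1 w6=0 w0=0
t12.Δ2 w3=0 w5=1 w7=0 w1=1 w4=0 w2=0 clk=1 w6=0 w0=0
t12.Δ3 w3=0 w5=1 w7=0 w1=1 w4=0 w2=1 clk=1 w6=0 w0=0

0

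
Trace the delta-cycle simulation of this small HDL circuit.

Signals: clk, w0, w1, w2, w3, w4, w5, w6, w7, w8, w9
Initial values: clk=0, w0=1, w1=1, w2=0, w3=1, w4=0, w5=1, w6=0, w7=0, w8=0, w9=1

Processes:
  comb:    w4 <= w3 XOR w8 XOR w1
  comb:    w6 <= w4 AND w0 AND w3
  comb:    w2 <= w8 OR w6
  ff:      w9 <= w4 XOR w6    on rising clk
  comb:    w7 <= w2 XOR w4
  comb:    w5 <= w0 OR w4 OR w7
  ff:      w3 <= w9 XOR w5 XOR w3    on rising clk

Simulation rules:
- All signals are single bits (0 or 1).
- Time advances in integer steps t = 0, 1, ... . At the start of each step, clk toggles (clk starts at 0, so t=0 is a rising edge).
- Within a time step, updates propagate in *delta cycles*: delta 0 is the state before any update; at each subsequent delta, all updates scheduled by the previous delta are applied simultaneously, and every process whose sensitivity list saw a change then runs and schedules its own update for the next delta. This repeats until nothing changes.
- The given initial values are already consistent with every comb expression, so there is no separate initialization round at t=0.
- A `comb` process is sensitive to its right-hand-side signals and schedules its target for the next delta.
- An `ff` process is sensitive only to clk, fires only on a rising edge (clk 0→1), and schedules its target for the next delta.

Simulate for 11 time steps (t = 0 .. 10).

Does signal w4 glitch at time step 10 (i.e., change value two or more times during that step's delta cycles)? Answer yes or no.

t0.Δ0 w0=1 w6=0 w5=1 w3=1 w8=0 w9=1 w7=0 w1=1 w2=0 clk=0 w4=0
t0.Δ1 w0=1 w6=0 w5=1 w3=1 w8=0 w9=1 w7=0 w1=1 w2=0 clk=1 w4=0
t0.Δ2 w0=1 w6=0 w5=1 w3=1 w8=0 w9=0 w7=0 w1=1 w2=0 clk=1 w4=0
t1.Δ0 w0=1 w6=0 w5=1 w3=1 w8=0 w9=0 w7=0 w1=1 w2=0 clk=1 w4=0
t1.Δ1 w0=1 w6=0 w5=1 w3=1 w8=0 w9=0 w7=0 w1=1 w2=0 clk=0 w4=0
t2.Δ0 w0=1 w6=0 w5=1 w3=1 w8=0 w9=0 w7=0 w1=1 w2=0 clk=0 w4=0
t2.Δ1 w0=1 w6=0 w5=1 w3=1 w8=0 w9=0 w7=0 w1=1 w2=0 clk=1 w4=0
t2.Δ2 w0=1 w6=0 w5=1 w3=0 w8=0 w9=0 w7=0 w1=1 w2=0 clk=1 w4=0
t2.Δ3 w0=1 w6=0 w5=1 w3=0 w8=0 w9=0 w7=0 w1=1 w2=0 clk=1 w4=1
t2.Δ4 w0=1 w6=0 w5=1 w3=0 w8=0 w9=0 w7=1 w1=1 w2=0 clk=1 w4=1
t3.Δ0 w0=1 w6=0 w5=1 w3=0 w8=0 w9=0 w7=1 w1=1 w2=0 clk=1 w4=1
t3.Δ1 w0=1 w6=0 w5=1 w3=0 w8=0 w9=0 w7=1 w1=1 w2=0 clk=0 w4=1
t4.Δ0 w0=1 w6=0 w5=1 w3=0 w8=0 w9=0 w7=1 w1=1 w2=0 clk=0 w4=1
t4.Δ1 w0=1 w6=0 w5=1 w3=0 w8=0 w9=0 w7=1 w1=1 w2=0 clk=1 w4=1
t4.Δ2 w0=1 w6=0 w5=1 w3=1 w8=0 w9=1 w7=1 w1=1 w2=0 clk=1 w4=1
t4.Δ3 w0=1 w6=1 w5=1 w3=1 w8=0 w9=1 w7=1 w1=1 w2=0 clk=1 w4=0
t4.Δ4 w0=1 w6=0 w5=1 w3=1 w8=0 w9=1 w7=0 w1=1 w2=1 clk=1 w4=0
t4.Δ5 w0=1 w6=0 w5=1 w3=1 w8=0 w9=1 w7=1 w1=1 w2=0 clk=1 w4=0
t4.Δ6 w0=1 w6=0 w5=1 w3=1 w8=0 w9=1 w7=0 w1=1 w2=0 clk=1 w4=0
t5.Δ0 w0=1 w6=0 w5=1 w3=1 w8=0 w9=1 w7=0 w1=1 w2=0 clk=1 w4=0
t5.Δ1 w0=1 w6=0 w5=1 w3=1 w8=0 w9=1 w7=0 w1=1 w2=0 clk=0 w4=0
t6.Δ0 w0=1 w6=0 w5=1 w3=1 w8=0 w9=1 w7=0 w1=1 w2=0 clk=0 w4=0
t6.Δ1 w0=1 w6=0 w5=1 w3=1 w8=0 w9=1 w7=0 w1=1 w2=0 clk=1 w4=0
t6.Δ2 w0=1 w6=0 w5=1 w3=1 w8=0 w9=0 w7=0 w1=1 w2=0 clk=1 w4=0
t7.Δ0 w0=1 w6=0 w5=1 w3=1 w8=0 w9=0 w7=0 w1=1 w2=0 clk=1 w4=0
t7.Δ1 w0=1 w6=0 w5=1 w3=1 w8=0 w9=0 w7=0 w1=1 w2=0 clk=0 w4=0
t8.Δ0 w0=1 w6=0 w5=1 w3=1 w8=0 w9=0 w7=0 w1=1 w2=0 clk=0 w4=0
t8.Δ1 w0=1 w6=0 w5=1 w3=1 w8=0 w9=0 w7=0 w1=1 w2=0 clk=1 w4=0
t8.Δ2 w0=1 w6=0 w5=1 w3=0 w8=0 w9=0 w7=0 w1=1 w2=0 clk=1 w4=0
t8.Δ3 w0=1 w6=0 w5=1 w3=0 w8=0 w9=0 w7=0 w1=1 w2=0 clk=1 w4=1
t8.Δ4 w0=1 w6=0 w5=1 w3=0 w8=0 w9=0 w7=1 w1=1 w2=0 clk=1 w4=1
t9.Δ0 w0=1 w6=0 w5=1 w3=0 w8=0 w9=0 w7=1 w1=1 w2=0 clk=1 w4=1
t9.Δ1 w0=1 w6=0 w5=1 w3=0 w8=0 w9=0 w7=1 w1=1 w2=0 clk=0 w4=1
t10.Δ0 w0=1 w6=0 w5=1 w3=0 w8=0 w9=0 w7=1 w1=1 w2=0 clk=0 w4=1
t10.Δ1 w0=1 w6=0 w5=1 w3=0 w8=0 w9=0 w7=1 w1=1 w2=0 clk=1 w4=1
t10.Δ2 w0=1 w6=0 w5=1 w3=1 w8=0 w9=1 w7=1 w1=1 w2=0 clk=1 w4=1
t10.Δ3 w0=1 w6=1 w5=1 w3=1 w8=0 w9=1 w7=1 w1=1 w2=0 clk=1 w4=0
t10.Δ4 w0=1 w6=0 w5=1 w3=1 w8=0 w9=1 w7=0 w1=1 w2=1 clk=1 w4=0
t10.Δ5 w0=1 w6=0 w5=1 w3=1 w8=0 w9=1 w7=1 w1=1 w2=0 clk=1 w4=0
t10.Δ6 w0=1 w6=0 w5=1 w3=1 w8=0 w9=1 w7=0 w1=1 w2=0 clk=1 w4=0

no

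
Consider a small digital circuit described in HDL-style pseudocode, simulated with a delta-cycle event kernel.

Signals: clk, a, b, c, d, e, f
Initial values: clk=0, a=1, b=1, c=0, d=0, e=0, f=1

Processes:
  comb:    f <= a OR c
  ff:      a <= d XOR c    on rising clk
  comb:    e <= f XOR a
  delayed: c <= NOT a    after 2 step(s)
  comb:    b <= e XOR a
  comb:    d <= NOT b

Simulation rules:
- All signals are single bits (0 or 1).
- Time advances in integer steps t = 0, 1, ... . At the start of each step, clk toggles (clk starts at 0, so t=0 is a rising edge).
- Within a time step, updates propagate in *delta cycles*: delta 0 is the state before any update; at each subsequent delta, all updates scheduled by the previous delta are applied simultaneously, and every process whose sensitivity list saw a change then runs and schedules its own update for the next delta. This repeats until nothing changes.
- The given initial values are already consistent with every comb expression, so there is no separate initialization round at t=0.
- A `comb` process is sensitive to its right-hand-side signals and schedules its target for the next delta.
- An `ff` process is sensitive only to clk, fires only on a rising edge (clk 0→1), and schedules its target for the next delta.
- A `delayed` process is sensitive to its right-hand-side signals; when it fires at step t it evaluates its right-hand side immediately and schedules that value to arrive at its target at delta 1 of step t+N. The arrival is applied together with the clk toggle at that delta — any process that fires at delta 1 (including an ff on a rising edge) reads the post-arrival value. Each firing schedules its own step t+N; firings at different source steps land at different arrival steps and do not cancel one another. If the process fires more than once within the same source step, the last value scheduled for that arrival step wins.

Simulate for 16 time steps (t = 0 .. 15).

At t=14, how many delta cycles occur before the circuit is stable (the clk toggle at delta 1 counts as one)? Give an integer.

t0.Δ0 b=1 clk=0 f=1 a=1 d=0 c=0 e=0
t0.Δ1 b=1 clk=1 f=1 a=1 d=0 c=0 e=0
t0.Δ2 b=1 clk=1 f=1 a=0 d=0 c=0 e=0
t0.Δ3 b=0 clk=1 f=0 a=0 d=0 c=0 e=1
t0.Δ4 b=1 clk=1 f=0 a=0 d=1 c=0 e=0
t0.Δ5 b=0 clk=1 f=0 a=0 d=0 c=0 e=0
t0.Δ6 b=0 clk=1 f=0 a=0 d=1 c=0 e=0
t1.Δ0 b=0 clk=1 f=0 a=0 d=1 c=0 e=0
t1.Δ1 b=0 clk=0 f=0 a=0 d=1 c=0 e=0
t2.Δ0 b=0 clk=0 f=0 a=0 d=1 c=0 e=0
t2.Δ1 b=0 clk=1 f=0 a=0 d=1 c=1 e=0
t2.Δ2 b=0 clk=1 f=1 a=0 d=1 c=1 e=0
t2.Δ3 b=0 clk=1 f=1 a=0 d=1 c=1 e=1
t2.Δ4 b=1 clk=1 f=1 a=0 d=1 c=1 e=1
t2.Δ5 b=1 clk=1 f=1 a=0 d=0 c=1 e=1
t3.Δ0 b=1 clk=1 f=1 a=0 d=0 c=1 e=1
t3.Δ1 b=1 clk=0 f=1 a=0 d=0 c=1 e=1
t4.Δ0 b=1 clk=0 f=1 a=0 d=0 c=1 e=1
t4.Δ1 b=1 clk=1 f=1 a=0 d=0 c=1 e=1
t4.Δ2 b=1 clk=1 f=1 a=1 d=0 c=1 e=1
t4.Δ3 b=0 clk=1 f=1 a=1 d=0 c=1 e=0
t4.Δ4 b=1 clk=1 f=1 a=1 d=1 c=1 e=0
t4.Δ5 b=1 clk=1 f=1 a=1 d=0 c=1 e=0
t5.Δ0 b=1 clk=1 f=1 a=1 d=0 c=1 e=0
t5.Δ1 b=1 clk=0 f=1 a=1 d=0 c=1 e=0
t6.Δ0 b=1 clk=0 f=1 a=1 d=0 c=1 e=0
t6.Δ1 b=1 clk=1 f=1 a=1 d=0 c=0 e=0
t6.Δ2 b=1 clk=1 f=1 a=0 d=0 c=0 e=0
t6.Δ3 b=0 clk=1 f=0 a=0 d=0 c=0 e=1
t6.Δ4 b=1 clk=1 f=0 a=0 d=1 c=0 e=0
t6.Δ5 b=0 clk=1 f=0 a=0 d=0 c=0 e=0
t6.Δ6 b=0 clk=1 f=0 a=0 d=1 c=0 e=0
t7.Δ0 b=0 clk=1 f=0 a=0 d=1 c=0 e=0
t7.Δ1 b=0 clk=0 f=0 a=0 d=1 c=0 e=0
t8.Δ0 b=0 clk=0 f=0 a=0 d=1 c=0 e=0
t8.Δ1 b=0 clk=1 f=0 a=0 d=1 c=1 e=0
t8.Δ2 b=0 clk=1 f=1 a=0 d=1 c=1 e=0
t8.Δ3 b=0 clk=1 f=1 a=0 d=1 c=1 e=1
t8.Δ4 b=1 clk=1 f=1 a=0 d=1 c=1 e=1
t8.Δ5 b=1 clk=1 f=1 a=0 d=0 c=1 e=1
t9.Δ0 b=1 clk=1 f=1 a=0 d=0 c=1 e=1
t9.Δ1 b=1 clk=0 f=1 a=0 d=0 c=1 e=1
t10.Δ0 b=1 clk=0 f=1 a=0 d=0 c=1 e=1
t10.Δ1 b=1 clk=1 f=1 a=0 d=0 c=1 e=1
t10.Δ2 b=1 clk=1 f=1 a=1 d=0 c=1 e=1
t10.Δ3 b=0 clk=1 f=1 a=1 d=0 c=1 e=0
t10.Δ4 b=1 clk=1 f=1 a=1 d=1 c=1 e=0
t10.Δ5 b=1 clk=1 f=1 a=1 d=0 c=1 e=0
t11.Δ0 b=1 clk=1 f=1 a=1 d=0 c=1 e=0
t11.Δ1 b=1 clk=0 f=1 a=1 d=0 c=1 e=0
t12.Δ0 b=1 clk=0 f=1 a=1 d=0 c=1 e=0
t12.Δ1 b=1 clk=1 f=1 a=1 d=0 c=0 e=0
t12.Δ2 b=1 clk=1 f=1 a=0 d=0 c=0 e=0
t12.Δ3 b=0 clk=1 f=0 a=0 d=0 c=0 e=1
t12.Δ4 b=1 clk=1 f=0 a=0 d=1 c=0 e=0
t12.Δ5 b=0 clk=1 f=0 a=0 d=0 c=0 e=0
t12.Δ6 b=0 clk=1 f=0 a=0 d=1 c=0 e=0
t13.Δ0 b=0 clk=1 f=0 a=0 d=1 c=0 e=0
t13.Δ1 b=0 clk=0 f=0 a=0 d=1 c=0 e=0
t14.Δ0 b=0 clk=0 f=0 a=0 d=1 c=0 e=0
t14.Δ1 b=0 clk=1 f=0 a=0 d=1 c=1 e=0
t14.Δ2 b=0 clk=1 f=1 a=0 d=1 c=1 e=0
t14.Δ3 b=0 clk=1 f=1 a=0 d=1 c=1 e=1
t14.Δ4 b=1 clk=1 f=1 a=0 d=1 c=1 e=1
t14.Δ5 b=1 clk=1 f=1 a=0 d=0 c=1 e=1
t15.Δ0 b=1 clk=1 f=1 a=0 d=0 c=1 e=1
t15.Δ1 b=1 clk=0 f=1 a=0 d=0 c=1 e=1

5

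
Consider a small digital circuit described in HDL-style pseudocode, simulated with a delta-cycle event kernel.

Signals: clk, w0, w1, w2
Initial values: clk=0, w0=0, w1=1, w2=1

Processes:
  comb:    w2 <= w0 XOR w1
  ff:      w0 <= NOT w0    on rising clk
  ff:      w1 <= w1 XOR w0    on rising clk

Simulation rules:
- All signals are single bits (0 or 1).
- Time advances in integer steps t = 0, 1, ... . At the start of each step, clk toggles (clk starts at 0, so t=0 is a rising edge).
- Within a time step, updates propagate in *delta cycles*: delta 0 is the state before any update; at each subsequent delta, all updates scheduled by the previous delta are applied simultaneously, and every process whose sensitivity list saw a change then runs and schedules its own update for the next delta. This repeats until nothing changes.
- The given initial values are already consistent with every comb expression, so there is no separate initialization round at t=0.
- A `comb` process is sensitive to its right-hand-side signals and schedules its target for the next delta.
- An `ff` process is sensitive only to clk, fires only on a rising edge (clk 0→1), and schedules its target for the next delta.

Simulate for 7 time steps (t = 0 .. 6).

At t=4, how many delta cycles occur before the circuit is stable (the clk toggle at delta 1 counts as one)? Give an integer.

3

t=0 Δ0: w2=1 w0=0 clk=0 w1=1
  Δ1: clk:0→1
  Δ2: w0:0→1
  Δ3: w2:1→0
  (3Δ to stable)
t=1 Δ0: w2=0 w0=1 clk=1 w1=1
  Δ1: clk:1→0
  (1Δ to stable)
t=2 Δ0: w2=0 w0=1 clk=0 w1=1
  Δ1: clk:0→1
  Δ2: w0:1→0, w1:1→0
  (2Δ to stable)
t=3 Δ0: w2=0 w0=0 clk=1 w1=0
  Δ1: clk:1→0
  (1Δ to stable)
t=4 Δ0: w2=0 w0=0 clk=0 w1=0
  Δ1: clk:0→1
  Δ2: w0:0→1
  Δ3: w2:0→1
  (3Δ to stable)
t=5 Δ0: w2=1 w0=1 clk=1 w1=0
  Δ1: clk:1→0
  (1Δ to stable)
t=6 Δ0: w2=1 w0=1 clk=0 w1=0
  Δ1: clk:0→1
  Δ2: w0:1→0, w1:0→1
  (2Δ to stable)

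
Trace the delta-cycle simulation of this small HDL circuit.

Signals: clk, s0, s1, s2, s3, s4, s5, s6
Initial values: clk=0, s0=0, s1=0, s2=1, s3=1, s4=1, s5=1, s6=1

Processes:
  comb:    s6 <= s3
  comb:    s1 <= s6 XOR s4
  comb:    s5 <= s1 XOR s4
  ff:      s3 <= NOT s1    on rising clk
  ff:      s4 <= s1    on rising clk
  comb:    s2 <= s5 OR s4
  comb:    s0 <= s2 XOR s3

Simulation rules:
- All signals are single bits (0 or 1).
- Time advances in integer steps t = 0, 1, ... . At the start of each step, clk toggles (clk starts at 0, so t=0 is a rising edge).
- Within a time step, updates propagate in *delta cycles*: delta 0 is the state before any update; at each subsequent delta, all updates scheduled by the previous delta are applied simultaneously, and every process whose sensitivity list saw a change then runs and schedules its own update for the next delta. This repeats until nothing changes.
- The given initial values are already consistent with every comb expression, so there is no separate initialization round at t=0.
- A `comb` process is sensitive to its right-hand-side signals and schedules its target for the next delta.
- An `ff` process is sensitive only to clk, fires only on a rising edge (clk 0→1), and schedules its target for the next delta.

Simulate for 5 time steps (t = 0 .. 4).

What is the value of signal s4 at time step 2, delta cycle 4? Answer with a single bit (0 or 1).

1

[bits: s2,clk,s6,s3,s0,s4,s1,s5]
t=0: Δ0=10110101 Δ1=11110101 Δ2=11110001 Δ3=11110010 Δ4=01110011 Δ5=11111011 Δ6=11110011 | 6Δ
t=1: Δ0=11110011 Δ1=10110011 | 1Δ
t=2: Δ0=10110011 Δ1=11110011 Δ2=11100111 Δ3=11001100 Δ4=11001111 Δ5=11001110 | 5Δ
t=3: Δ0=11001110 Δ1=10001110 | 1Δ
t=4: Δ0=10001110 Δ1=11001110 | 1Δ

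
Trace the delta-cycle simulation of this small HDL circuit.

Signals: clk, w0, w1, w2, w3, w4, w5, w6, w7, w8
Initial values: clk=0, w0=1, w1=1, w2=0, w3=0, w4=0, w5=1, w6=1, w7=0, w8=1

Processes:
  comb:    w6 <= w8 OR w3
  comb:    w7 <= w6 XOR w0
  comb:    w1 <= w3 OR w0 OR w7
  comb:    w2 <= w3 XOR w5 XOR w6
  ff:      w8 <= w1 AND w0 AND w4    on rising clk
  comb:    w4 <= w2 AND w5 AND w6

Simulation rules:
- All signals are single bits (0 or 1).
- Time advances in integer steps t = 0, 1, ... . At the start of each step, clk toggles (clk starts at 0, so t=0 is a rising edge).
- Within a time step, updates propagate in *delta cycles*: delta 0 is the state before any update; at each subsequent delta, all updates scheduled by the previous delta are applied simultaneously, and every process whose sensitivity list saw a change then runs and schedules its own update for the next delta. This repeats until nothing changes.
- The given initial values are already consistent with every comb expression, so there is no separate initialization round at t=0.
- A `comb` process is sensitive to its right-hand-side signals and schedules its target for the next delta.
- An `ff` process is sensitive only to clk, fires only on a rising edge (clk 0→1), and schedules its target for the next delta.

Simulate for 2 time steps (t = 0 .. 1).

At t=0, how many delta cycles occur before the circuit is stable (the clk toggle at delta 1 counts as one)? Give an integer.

4

t0.Δ0 w3=0 w5=1 w1=1 w6=1 w8=1 clk=0 w2=0 w4=0 w0=1 w7=0
t0.Δ1 w3=0 w5=1 w1=1 w6=1 w8=1 clk=1 w2=0 w4=0 w0=1 w7=0
t0.Δ2 w3=0 w5=1 w1=1 w6=1 w8=0 clk=1 w2=0 w4=0 w0=1 w7=0
t0.Δ3 w3=0 w5=1 w1=1 w6=0 w8=0 clk=1 w2=0 w4=0 w0=1 w7=0
t0.Δ4 w3=0 w5=1 w1=1 w6=0 w8=0 clk=1 w2=1 w4=0 w0=1 w7=1
t1.Δ0 w3=0 w5=1 w1=1 w6=0 w8=0 clk=1 w2=1 w4=0 w0=1 w7=1
t1.Δ1 w3=0 w5=1 w1=1 w6=0 w8=0 clk=0 w2=1 w4=0 w0=1 w7=1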